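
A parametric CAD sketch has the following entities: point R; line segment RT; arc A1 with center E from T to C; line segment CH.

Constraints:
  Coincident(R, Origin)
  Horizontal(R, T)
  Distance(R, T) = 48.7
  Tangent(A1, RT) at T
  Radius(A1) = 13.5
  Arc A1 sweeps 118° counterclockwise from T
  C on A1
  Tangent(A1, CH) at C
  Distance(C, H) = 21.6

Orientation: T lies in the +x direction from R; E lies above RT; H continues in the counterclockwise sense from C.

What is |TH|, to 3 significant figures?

39.0

R is at the origin; RT is horizontal with |RT| = 48.7 and T on the +x side, so T = (48.7, 0.00). A1 meets RT tangentially, so ET is at right angles to RT, so E = T + (0, 13.5) = (48.7, 13.5). On A1, T sits at bearing -90° from E; a 118° counterclockwise sweep puts C at bearing 28°, so C = E + 13.5·(cos 28°, sin 28°) = (60.6, 19.8). Tangency of A1 to CH means the radius EC is perpendicular to CH, so CH runs along (−sin 28°, cos 28°); with |CH| = 21.6, H = (50.5, 38.9). Then |TH| = |H − T| = 39.0.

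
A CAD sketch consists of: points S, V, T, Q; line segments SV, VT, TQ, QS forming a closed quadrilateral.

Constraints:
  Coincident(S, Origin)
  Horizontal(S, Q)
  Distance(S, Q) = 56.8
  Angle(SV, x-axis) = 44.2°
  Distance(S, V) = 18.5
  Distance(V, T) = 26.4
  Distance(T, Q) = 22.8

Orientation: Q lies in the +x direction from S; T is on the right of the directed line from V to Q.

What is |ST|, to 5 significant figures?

34.365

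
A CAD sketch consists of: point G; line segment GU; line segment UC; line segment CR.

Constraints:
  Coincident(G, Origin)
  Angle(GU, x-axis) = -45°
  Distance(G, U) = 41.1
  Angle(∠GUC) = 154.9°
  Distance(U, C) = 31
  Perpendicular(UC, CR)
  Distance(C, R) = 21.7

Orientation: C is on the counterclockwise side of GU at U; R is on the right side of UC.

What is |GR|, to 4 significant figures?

78.65

∠GUC = 154.9°, so UC runs at -45.0° + (180° − 154.9°) = -19.90° from the x-axis; with |UC| = 31.0, C = U + 31.0·(cos -19.90°, sin -19.90°) = (58.21, -39.61). UC ⟂ CR; with |CR| = 21.7 on the right of UC, R = C + 21.7·(-0.3404, -0.9403) = (50.82, -60.02). Then |GR| = |R − G| = 78.65.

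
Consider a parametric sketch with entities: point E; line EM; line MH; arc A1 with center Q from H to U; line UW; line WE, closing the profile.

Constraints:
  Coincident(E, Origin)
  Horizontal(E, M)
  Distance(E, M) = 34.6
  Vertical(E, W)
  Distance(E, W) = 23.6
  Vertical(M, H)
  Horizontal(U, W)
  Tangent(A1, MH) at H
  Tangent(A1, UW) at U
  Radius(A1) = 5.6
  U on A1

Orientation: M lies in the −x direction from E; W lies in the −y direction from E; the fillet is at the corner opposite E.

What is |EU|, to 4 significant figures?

37.39

The virtual corner opposite E is at (-34.60, -23.60). Since A1 is tangent to MH there, QH ⟂ MH and tangency of A1 to UW means the radius QU is perpendicular to UW, with radius 5.6, so the center Q sits 5.6 in from both sides at Q = (-29.00, -18.00). That places the tangent points at H = (-34.60, -18.00) on MH and U = (-29.00, -23.60) on UW. Then |EU| = |U − E| = 37.39.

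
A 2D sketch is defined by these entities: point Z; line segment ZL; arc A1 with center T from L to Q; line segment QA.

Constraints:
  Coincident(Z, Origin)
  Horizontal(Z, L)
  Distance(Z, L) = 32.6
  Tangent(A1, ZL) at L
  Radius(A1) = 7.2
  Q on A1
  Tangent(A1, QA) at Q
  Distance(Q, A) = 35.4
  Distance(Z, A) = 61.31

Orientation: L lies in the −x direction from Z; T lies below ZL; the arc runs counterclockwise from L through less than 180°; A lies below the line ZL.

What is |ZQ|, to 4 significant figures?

40.14

Z is at the origin; Z and L share the same y with |ZL| = 32.6 and L on the −x side, so L = (-32.60, 0.000). A1 meets ZL tangentially, so TL is at right angles to ZL, so T = L + (0, -7.2) = (-32.60, -7.200). Since TQ ⟂ QA (tangency), |TA| = √(7.2² + 35.4²) = 36.12 regardless of where Q sits on A1. So A lies on both circle(Z, 61.31) and circle(T, 36.12); the below-ZL intersection is A = (-45.71, -40.86). Q is the foot of the tangent from A: Q = (-39.70, -5.977).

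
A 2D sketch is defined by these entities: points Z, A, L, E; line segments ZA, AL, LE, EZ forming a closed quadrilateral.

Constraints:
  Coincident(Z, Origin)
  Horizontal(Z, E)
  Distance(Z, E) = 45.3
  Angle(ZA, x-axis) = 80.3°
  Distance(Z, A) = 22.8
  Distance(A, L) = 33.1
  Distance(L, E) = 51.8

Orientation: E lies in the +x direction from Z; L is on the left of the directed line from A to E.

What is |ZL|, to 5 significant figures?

53.997

Z is at the origin; Z and E share the same y with |ZE| = 45.3 and E in +x, so E = (45.3, 0). ZA runs at 80.3° with |ZA| = 22.8, so A = (3.8416, 22.474). L is determined by |AL| = 33.1 and |LE| = 51.8 together: it lies at the intersection of circle(A, 33.1) and circle(E, 51.8). With |AE| = 47.158, the foot of the radical line on AE is 6.7460 from A and the perpendicular offset is √(33.1² − 6.7460²) = 32.405. Taking the left-of-AE solution: L = (25.216, 47.748).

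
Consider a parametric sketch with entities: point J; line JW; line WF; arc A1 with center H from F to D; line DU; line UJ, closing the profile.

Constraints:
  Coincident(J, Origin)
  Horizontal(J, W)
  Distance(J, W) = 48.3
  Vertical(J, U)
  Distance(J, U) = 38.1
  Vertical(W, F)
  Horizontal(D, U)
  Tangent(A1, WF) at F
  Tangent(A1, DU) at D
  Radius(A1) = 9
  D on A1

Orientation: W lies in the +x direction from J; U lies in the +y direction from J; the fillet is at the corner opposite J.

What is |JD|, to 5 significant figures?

54.737

J is at the origin; J and W share the same y with |JW| = 48.3 and W on the +x side, so W = (48.300, 0.0000). J and U share the same x with |JU| = 38.1 and U on the +y side, so U = (0.0000, 38.100). The virtual corner opposite J is at (48.300, 38.100). Tangency of A1 to WF means the radius HF is perpendicular to WF and the tangent condition forces HD to be normal to DU, with radius 9.0, so the center H sits 9.0 in from both sides at H = (39.300, 29.100). That places the tangent points at F = (48.300, 29.100) on WF and D = (39.300, 38.100) on DU. Then |JD| = |D − J| = 54.737.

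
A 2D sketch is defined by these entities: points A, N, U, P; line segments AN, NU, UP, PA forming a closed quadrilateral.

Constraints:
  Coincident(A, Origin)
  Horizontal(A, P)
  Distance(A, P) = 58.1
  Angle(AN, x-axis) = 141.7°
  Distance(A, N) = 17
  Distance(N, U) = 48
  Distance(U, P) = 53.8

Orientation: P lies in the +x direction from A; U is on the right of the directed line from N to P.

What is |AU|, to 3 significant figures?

32.3

Checks: |NU| = 48.00 ✓; |UP| = 53.80 ✓.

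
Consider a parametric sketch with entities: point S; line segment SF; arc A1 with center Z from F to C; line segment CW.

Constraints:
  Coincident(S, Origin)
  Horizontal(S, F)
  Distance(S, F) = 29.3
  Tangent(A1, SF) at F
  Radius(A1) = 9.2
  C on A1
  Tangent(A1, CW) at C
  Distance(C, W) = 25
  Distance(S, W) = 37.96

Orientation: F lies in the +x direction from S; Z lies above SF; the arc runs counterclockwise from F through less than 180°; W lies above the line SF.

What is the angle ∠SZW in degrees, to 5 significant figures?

82.562°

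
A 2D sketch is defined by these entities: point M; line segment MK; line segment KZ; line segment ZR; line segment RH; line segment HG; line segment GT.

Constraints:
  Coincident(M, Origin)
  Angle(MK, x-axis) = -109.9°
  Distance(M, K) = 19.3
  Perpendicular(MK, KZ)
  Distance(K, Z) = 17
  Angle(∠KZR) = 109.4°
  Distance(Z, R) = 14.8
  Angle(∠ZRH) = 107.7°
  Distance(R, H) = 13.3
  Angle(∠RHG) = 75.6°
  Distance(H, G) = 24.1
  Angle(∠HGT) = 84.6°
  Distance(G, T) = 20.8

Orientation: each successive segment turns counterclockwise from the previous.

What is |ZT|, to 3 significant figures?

8.07

M is at the origin; MK runs at -109.9° with length 19.3, so K = (-6.57, -18.1). The perpendicularity gives KZ at right angles to MK, so KZ runs at -19.9°; with |KZ| = 17.0, Z = (9.42, -23.9). ∠KZR = 109.4° gives ZR at 50.7° from the x-axis; with |ZR| = 14.8, R = (18.8, -12.5). ∠ZRH = 107.7° gives RH at 123° from the x-axis; with |RH| = 13.3, H = (11.5, -1.33). ∠RHG = 75.6° gives HG at -133° from the x-axis; with |HG| = 24.1, G = (-4.77, -19.1). ∠HGT = 84.6° gives GT at -37.2° from the x-axis; with |GT| = 20.8, T = (11.8, -31.6). Then |ZT| = |T − Z| = 8.07.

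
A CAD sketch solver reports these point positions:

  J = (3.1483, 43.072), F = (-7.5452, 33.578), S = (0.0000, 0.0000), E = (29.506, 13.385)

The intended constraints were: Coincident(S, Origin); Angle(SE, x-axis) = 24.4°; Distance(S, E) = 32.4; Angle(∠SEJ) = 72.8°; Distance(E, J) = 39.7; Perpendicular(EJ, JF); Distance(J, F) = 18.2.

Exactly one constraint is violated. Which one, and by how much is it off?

Distance(J, F) = 18.2 — off by 3.90.

S = (0.00, 0.00) ✓; SE at 24.40° ✓; |SE| = 32.40 ✓; ∠SEJ = 72.80° ✓; |EJ| = 39.70 ✓; ∠(EJ, JF) = 90.00° ✓; |JF| = 14.30 ✗.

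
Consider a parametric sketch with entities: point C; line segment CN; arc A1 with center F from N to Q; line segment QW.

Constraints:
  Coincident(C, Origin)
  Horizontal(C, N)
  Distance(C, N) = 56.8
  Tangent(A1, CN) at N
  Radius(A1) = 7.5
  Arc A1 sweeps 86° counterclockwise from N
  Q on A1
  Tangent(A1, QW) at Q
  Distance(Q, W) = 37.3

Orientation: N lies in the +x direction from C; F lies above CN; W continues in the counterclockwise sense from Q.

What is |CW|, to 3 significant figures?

80.2

C is at the origin; C and N share the same y with |CN| = 56.8 and N on the +x side, so N = (56.8, 0.00). A1 meets CN tangentially, so FN is at right angles to CN, so F = N + (0, 7.5) = (56.8, 7.50). On A1, N sits at bearing -90° from F; an 86° counterclockwise sweep puts Q at bearing -4°, so Q = F + 7.5·(cos -4°, sin -4°) = (64.3, 6.98). Since A1 is tangent to QW there, FQ ⟂ QW, so QW runs along (−sin -4°, cos -4°); with |QW| = 37.3, W = (66.9, 44.2). Then |CW| = |W − C| = 80.2.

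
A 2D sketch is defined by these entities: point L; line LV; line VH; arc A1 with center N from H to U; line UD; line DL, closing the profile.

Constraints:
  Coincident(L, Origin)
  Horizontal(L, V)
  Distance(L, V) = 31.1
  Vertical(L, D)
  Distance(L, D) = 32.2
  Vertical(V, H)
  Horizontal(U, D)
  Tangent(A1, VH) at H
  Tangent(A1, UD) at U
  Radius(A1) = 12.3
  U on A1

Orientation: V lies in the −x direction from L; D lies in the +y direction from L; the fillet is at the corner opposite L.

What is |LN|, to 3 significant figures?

27.4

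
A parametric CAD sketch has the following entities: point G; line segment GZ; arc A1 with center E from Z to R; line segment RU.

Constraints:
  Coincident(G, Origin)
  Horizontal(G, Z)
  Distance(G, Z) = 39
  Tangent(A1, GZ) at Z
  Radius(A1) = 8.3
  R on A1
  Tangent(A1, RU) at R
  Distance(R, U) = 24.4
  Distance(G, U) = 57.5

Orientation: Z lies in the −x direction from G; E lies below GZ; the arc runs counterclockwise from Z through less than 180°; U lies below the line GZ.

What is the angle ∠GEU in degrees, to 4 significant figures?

120.8°

G is at the origin; G and Z share the same y with |GZ| = 39.0 and Z on the −x side, so Z = (-39.00, 0.000). Tangency of A1 to GZ means the radius EZ is perpendicular to GZ, so E = Z + (0, -8.3) = (-39.00, -8.300). Since ER ⟂ RU (tangency), |EU| = √(8.3² + 24.4²) = 25.77 regardless of where R sits on A1. So U lies on both circle(G, 57.5) and circle(E, 25.77); the below-GZ intersection is U = (-47.30, -32.70). R is the foot of the tangent from U: R = (-47.30, -8.302).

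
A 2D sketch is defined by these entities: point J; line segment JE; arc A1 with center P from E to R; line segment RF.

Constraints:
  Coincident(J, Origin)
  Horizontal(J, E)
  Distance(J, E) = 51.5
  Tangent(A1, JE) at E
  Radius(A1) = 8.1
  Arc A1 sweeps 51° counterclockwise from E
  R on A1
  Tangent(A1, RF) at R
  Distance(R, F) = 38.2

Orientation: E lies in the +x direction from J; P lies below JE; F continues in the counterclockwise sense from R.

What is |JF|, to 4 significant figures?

38.94

J is at the origin; JE is horizontal with |JE| = 51.5 and E on the +x side, so E = (51.50, 0.000). The tangent condition forces PE to be normal to JE, so P = E + (0, -8.1) = (51.50, -8.100). On A1, E sits at bearing 90° from P; a 51° counterclockwise sweep puts R at bearing 141°, so R = P + 8.1·(cos 141°, sin 141°) = (45.21, -3.003). Tangency of A1 to RF means the radius PR is perpendicular to RF, so RF runs along (−sin 141°, cos 141°); with |RF| = 38.2, F = (21.17, -32.69). Then |JF| = |F − J| = 38.94.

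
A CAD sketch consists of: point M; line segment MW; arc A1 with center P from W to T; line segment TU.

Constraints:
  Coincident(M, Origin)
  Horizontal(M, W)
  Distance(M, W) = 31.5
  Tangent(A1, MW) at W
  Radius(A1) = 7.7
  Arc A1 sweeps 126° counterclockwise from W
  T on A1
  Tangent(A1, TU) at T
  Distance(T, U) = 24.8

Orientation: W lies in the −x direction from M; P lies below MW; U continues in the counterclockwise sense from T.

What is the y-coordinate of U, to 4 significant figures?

-32.29

M is at the origin; MW is horizontal with |MW| = 31.5 and W on the −x side, so W = (-31.50, 0.000). The tangent condition forces PW to be normal to MW, so P = W + (0, -7.7) = (-31.50, -7.700). On A1, W sits at bearing 90° from P; a 126° counterclockwise sweep puts T at bearing 216°, so T = P + 7.7·(cos 216°, sin 216°) = (-37.73, -12.23). A1 meets TU tangentially, so PT is at right angles to TU, so TU runs along (−sin 216°, cos 216°); with |TU| = 24.8, U = (-23.15, -32.29). So U.y = -32.29.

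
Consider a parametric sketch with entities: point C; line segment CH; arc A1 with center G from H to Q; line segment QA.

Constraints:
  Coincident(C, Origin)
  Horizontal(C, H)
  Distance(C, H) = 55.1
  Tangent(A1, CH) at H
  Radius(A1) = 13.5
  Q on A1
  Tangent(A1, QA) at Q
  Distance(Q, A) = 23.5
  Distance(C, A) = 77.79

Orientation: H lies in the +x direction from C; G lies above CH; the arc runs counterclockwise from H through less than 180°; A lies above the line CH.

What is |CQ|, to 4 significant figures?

69.94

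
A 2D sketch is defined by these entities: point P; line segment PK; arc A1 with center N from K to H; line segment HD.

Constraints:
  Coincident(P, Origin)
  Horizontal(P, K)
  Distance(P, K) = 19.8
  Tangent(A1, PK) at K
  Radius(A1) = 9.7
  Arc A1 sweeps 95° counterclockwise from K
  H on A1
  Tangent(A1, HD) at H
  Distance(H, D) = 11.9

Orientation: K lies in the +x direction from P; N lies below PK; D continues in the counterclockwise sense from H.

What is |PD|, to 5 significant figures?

25.032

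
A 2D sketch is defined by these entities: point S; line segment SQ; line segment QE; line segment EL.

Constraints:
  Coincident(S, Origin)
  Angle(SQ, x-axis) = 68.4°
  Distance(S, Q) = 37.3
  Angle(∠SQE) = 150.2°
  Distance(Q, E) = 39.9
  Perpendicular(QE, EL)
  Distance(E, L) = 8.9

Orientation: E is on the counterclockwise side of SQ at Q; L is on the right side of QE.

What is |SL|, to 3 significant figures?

77.3

S is at the origin; SQ runs at 68.4° with length 37.3, so Q = 37.3·(cos 68.4°, sin 68.4°) = (13.7, 34.7). ∠SQE = 150.2°, so QE runs at 68.4° + (180° − 150.2°) = 98.2° from the x-axis; with |QE| = 39.9, E = Q + 39.9·(cos 98.2°, sin 98.2°) = (8.04, 74.2). QE ⟂ EL; with |EL| = 8.9 on the right of QE, L = E + 8.9·(0.990, 0.143) = (16.8, 75.4). Then |SL| = |L − S| = 77.3.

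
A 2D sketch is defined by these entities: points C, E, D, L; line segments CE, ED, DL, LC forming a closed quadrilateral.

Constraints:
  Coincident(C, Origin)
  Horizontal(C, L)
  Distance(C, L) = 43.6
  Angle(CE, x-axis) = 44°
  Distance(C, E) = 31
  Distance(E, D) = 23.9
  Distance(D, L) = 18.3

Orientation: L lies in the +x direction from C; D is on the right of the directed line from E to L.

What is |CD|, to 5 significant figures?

25.519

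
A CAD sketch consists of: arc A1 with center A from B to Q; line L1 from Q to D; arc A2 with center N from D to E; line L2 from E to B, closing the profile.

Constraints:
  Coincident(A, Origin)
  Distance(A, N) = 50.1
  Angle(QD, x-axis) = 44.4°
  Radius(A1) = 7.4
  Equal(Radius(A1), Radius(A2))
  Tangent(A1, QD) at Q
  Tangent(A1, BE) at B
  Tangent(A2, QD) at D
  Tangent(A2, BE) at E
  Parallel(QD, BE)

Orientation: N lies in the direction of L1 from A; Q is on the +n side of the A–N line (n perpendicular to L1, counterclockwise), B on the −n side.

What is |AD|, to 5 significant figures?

50.644

The slot axis is L1's direction at 44.4°, so u = (cos 44.4°, sin 44.4°) = (0.71447, 0.69966) and n = (−sin 44.4°, cos 44.4°) = (-0.69966, 0.71447). A is at the origin and N lies 50.1 along u from A, so N = 50.1·u = (35.795, 35.053). Tangency of A1 to both parallel lines with radius 7.4 puts Q and B at A ± 7.4·n: Q = (-5.1775, 5.2871), B = (5.1775, -5.2871). Equal radii place D and E the same way about N: D = N + 7.4·n = (30.618, 40.340), E = N − 7.4·n = (40.973, 29.766). Then |AD| = |D − A| = 50.644.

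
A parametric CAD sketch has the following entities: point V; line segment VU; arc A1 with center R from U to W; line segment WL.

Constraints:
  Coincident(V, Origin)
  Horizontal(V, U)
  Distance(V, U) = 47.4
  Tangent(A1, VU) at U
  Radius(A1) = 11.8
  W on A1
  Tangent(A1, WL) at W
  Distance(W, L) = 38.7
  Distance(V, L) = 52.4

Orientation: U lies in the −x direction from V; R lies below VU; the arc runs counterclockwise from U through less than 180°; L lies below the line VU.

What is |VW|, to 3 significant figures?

58.8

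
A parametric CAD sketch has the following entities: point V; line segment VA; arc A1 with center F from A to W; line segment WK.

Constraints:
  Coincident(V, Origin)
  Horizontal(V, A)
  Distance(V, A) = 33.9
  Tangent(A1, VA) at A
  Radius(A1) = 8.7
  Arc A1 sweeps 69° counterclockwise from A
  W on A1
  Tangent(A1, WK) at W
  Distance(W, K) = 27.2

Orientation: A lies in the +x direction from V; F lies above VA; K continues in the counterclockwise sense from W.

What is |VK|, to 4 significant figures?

60.33

V is at the origin; VA is horizontal with |VA| = 33.9 and A on the +x side, so A = (33.90, 0.000). Tangency of A1 to VA means the radius FA is perpendicular to VA, so F = A + (0, 8.7) = (33.90, 8.700). On A1, A sits at bearing -90° from F; a 69° counterclockwise sweep puts W at bearing -21°, so W = F + 8.7·(cos -21°, sin -21°) = (42.02, 5.582). Tangency of A1 to WK means the radius FW is perpendicular to WK, so WK runs along (−sin -21°, cos -21°); with |WK| = 27.2, K = (51.77, 30.98). Then |VK| = |K − V| = 60.33.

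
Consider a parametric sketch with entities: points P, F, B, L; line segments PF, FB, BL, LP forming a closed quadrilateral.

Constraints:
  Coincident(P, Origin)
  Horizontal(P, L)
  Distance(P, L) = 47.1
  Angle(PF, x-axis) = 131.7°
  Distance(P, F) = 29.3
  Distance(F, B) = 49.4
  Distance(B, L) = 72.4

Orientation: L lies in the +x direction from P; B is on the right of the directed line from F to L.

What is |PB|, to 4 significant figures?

33.94

P is at the origin; P and L share the same y with |PL| = 47.1 and L in +x, so L = (47.1, 0). PF runs at 131.7° with |PF| = 29.3, so F = (-19.49, 21.88). B is determined by |FB| = 49.4 and |BL| = 72.4 together: it lies at the intersection of circle(F, 49.4) and circle(L, 72.4). With |FL| = 70.09, the foot of the radical line on FL is 15.06 from F and the perpendicular offset is √(49.4² − 15.06²) = 47.05. Taking the right-of-FL solution: B = (-19.86, -27.52).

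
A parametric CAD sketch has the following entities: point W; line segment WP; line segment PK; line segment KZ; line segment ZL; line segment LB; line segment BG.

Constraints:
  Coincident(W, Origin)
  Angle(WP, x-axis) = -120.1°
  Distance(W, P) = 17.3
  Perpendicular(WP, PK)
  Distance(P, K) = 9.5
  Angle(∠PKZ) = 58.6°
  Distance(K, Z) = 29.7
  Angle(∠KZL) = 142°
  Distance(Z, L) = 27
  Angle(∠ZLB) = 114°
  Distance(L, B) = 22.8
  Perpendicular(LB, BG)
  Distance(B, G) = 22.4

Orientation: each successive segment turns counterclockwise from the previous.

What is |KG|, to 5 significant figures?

40.909

W is at the origin; WP runs at -120.1° with length 17.3, so P = (-8.6761, -14.967). WP is perpendicular to PK, so PK runs at -30.100°; with |PK| = 9.5, K = (-0.45720, -19.731). ∠PKZ = 58.6° gives KZ at 91.300° from the x-axis; with |KZ| = 29.7, Z = (-1.1310, 9.9609). ∠KZL = 142.0° gives ZL at 129.30° from the x-axis; with |ZL| = 27.0, L = (-18.232, 30.855). ∠ZLB = 114.0° gives LB at -164.70° from the x-axis; with |LB| = 22.8, B = (-40.224, 24.838). LB ⟂ BG, so BG runs at -74.700°; with |BG| = 22.4, G = (-34.313, 3.2322). Then |KG| = |G − K| = 40.909.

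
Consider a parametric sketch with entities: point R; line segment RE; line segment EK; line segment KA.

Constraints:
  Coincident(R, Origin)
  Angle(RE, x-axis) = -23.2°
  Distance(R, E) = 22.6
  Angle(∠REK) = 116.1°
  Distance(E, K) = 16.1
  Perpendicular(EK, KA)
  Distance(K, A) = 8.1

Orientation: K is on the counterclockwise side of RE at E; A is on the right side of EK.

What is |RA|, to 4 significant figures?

38.53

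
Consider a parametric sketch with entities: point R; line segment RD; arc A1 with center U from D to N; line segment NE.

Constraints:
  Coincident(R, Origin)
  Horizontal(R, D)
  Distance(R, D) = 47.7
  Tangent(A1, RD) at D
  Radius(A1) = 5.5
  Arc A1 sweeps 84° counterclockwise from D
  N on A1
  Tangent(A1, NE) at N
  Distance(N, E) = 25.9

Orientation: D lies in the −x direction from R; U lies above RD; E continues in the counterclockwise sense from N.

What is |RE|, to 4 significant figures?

50.04

On A1, D sits at bearing -90° from U; an 84° counterclockwise sweep puts N at bearing -6°, so N = U + 5.5·(cos -6°, sin -6°) = (-42.23, 4.925). A1 meets NE tangentially, so UN is at right angles to NE, so NE runs along (−sin -6°, cos -6°); with |NE| = 25.9, E = (-39.52, 30.68). Then |RE| = |E − R| = 50.04.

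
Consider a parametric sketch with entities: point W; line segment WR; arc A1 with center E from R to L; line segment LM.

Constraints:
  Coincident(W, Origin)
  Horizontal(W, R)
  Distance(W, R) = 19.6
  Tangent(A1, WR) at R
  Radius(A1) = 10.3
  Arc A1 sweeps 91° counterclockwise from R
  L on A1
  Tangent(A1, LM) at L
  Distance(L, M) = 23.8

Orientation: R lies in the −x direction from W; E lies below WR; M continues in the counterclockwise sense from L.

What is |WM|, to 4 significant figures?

45.21

On A1, R sits at bearing 90° from E; a 91° counterclockwise sweep puts L at bearing 181°, so L = E + 10.3·(cos 181°, sin 181°) = (-29.90, -10.48). The tangent condition forces EL to be normal to LM, so LM runs along (−sin 181°, cos 181°); with |LM| = 23.8, M = (-29.48, -34.28). Then |WM| = |M − W| = 45.21.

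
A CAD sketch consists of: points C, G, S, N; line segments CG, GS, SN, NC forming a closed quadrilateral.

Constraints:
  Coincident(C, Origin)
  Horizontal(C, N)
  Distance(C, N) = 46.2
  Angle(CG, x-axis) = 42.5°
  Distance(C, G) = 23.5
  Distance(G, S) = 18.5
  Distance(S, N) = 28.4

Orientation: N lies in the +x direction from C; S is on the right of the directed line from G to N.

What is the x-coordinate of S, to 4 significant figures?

17.92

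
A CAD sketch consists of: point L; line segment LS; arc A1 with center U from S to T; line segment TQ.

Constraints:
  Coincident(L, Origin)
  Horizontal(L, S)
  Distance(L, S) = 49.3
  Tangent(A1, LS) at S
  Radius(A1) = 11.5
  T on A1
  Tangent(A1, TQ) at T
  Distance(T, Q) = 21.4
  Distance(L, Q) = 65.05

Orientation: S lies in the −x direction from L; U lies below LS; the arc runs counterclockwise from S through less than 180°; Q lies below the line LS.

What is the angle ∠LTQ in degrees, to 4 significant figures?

88.17°

Checks: ∠(US, SL) = 90.00° ✓; |UT| = 11.50 ✓; ∠(UT, TQ) = 90.00° ✓; |TQ| = 21.40 ✓; |LQ| = 65.05 ✓.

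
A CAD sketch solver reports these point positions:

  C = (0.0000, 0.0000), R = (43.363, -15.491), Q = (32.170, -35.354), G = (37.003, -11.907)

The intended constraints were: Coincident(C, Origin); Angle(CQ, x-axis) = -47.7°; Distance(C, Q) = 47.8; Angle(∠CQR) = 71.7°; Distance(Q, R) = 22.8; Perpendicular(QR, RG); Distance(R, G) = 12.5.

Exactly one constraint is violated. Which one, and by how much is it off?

Distance(R, G) = 12.5 — off by 5.20.

C = (0.00, 0.00) ✓; CQ at -47.70° ✓; |CQ| = 47.80 ✓; ∠CQR = 71.70° ✓; |QR| = 22.80 ✓; ∠(QR, RG) = 90.00° ✓; |RG| = 7.300 ✗.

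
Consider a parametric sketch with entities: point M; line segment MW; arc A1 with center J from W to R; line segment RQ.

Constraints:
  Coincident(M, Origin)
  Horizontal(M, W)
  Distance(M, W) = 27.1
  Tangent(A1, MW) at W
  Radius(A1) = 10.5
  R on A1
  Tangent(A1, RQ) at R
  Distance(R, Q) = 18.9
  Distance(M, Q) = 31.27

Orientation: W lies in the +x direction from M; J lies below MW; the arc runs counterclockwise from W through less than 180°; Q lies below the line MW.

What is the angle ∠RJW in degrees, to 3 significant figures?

82.4°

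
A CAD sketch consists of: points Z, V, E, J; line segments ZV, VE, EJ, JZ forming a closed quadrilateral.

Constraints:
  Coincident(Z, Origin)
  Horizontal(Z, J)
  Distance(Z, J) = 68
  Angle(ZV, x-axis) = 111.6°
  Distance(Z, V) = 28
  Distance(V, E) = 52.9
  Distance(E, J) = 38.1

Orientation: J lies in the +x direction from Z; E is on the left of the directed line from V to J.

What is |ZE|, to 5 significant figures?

51.121

Z is at the origin; Z and J share the same y with |ZJ| = 68.0 and J in +x, so J = (68.0, 0). ZV runs at 111.6° with |ZV| = 28.0, so V = (-10.307, 26.034). E is determined by |VE| = 52.9 and |EJ| = 38.1 together: it lies at the intersection of circle(V, 52.9) and circle(J, 38.1). With |VJ| = 82.522, the foot of the radical line on VJ is 49.421 from V and the perpendicular offset is √(52.9² − 49.421²) = 18.867. Taking the left-of-VJ solution: E = (42.542, 28.346).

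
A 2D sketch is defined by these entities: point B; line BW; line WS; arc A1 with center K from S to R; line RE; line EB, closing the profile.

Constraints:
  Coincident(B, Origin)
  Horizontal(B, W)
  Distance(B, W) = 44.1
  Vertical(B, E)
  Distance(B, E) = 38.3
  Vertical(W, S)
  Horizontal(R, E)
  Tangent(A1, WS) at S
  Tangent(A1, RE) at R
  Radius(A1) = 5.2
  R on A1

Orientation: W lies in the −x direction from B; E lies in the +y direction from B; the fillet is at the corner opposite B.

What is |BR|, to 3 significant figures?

54.6

The virtual corner opposite B is at (-44.1, 38.3). The tangent condition forces KS to be normal to WS and A1 meets RE tangentially, so KR is at right angles to RE, with radius 5.2, so the center K sits 5.2 in from both sides at K = (-38.9, 33.1). That places the tangent points at S = (-44.1, 33.1) on WS and R = (-38.9, 38.3) on RE. Then |BR| = |R − B| = 54.6.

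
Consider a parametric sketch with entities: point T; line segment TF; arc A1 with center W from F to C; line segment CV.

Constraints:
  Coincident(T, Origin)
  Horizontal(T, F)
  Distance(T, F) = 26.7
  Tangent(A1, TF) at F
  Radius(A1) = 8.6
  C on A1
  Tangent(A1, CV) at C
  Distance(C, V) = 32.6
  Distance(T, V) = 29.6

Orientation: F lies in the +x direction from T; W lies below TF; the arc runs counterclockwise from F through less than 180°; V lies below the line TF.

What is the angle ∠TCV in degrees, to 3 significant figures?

63.2°

Checks: T = (0.00, 0.00) ✓; |WC| = 8.600 ✓; ∠(WC, CV) = 90.00° ✓; |CV| = 32.60 ✓; |TV| = 29.60 ✓.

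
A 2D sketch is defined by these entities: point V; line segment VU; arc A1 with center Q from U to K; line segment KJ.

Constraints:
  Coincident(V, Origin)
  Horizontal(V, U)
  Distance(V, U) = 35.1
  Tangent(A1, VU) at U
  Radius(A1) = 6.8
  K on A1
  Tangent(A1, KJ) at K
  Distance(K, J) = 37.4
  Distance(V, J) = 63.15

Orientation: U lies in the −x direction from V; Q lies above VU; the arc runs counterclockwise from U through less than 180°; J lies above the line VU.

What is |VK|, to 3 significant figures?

30.7

Checks: |QK| = 6.800 ✓; ∠(QK, KJ) = 90.00° ✓; |KJ| = 37.40 ✓; |VJ| = 63.15 ✓.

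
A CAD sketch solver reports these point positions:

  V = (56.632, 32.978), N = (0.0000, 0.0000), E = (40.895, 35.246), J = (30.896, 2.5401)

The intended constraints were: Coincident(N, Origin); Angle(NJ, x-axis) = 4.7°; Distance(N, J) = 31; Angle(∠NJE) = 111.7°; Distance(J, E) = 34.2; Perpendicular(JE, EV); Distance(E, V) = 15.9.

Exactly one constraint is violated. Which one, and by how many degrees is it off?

Perpendicular(JE, EV) — off by 8.80°.

N = (0.00, 0.00) ✓; NJ at 4.700° ✓; |NJ| = 31.00 ✓; ∠NJE = 111.7° ✓; |JE| = 34.20 ✓; ∠(JE, EV) = 81.20° ✗; |EV| = 15.90 ✓.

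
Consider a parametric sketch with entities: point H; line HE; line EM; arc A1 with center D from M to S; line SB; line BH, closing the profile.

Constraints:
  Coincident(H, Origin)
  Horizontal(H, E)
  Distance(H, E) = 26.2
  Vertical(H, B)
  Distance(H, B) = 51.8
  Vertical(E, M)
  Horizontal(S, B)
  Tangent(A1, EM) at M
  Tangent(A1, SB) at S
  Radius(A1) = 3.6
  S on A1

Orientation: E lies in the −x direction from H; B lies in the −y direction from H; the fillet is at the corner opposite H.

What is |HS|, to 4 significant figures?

56.52

H is at the origin; H and E share the same y with |HE| = 26.2 and E on the −x side, so E = (-26.20, 0.000). H and B share the same x with |HB| = 51.8 and B on the −y side, so B = (0.000, -51.80). The virtual corner opposite H is at (-26.20, -51.80). Tangency of A1 to EM means the radius DM is perpendicular to EM and A1 meets SB tangentially, so DS is at right angles to SB, with radius 3.6, so the center D sits 3.6 in from both sides at D = (-22.60, -48.20). That places the tangent points at M = (-26.20, -48.20) on EM and S = (-22.60, -51.80) on SB. Then |HS| = |S − H| = 56.52.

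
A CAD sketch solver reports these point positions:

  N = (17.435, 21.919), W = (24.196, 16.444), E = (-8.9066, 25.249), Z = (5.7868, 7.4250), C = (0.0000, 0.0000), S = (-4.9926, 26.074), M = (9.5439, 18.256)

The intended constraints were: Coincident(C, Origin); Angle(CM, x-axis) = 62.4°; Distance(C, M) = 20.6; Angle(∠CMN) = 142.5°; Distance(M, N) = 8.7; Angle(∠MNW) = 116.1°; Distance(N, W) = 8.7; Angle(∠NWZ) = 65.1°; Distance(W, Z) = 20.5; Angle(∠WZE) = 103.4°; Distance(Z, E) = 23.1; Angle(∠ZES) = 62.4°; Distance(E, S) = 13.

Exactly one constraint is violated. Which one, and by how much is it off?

Distance(E, S) = 13 — off by 9.00.

C = (0.00, 0.00) ✓; CM at 62.40° ✓; |CM| = 20.60 ✓; ∠CMN = 142.5° ✓; |MN| = 8.700 ✓; ∠MNW = 116.1° ✓; |NW| = 8.700 ✓; ∠NWZ = 65.10° ✓; |WZ| = 20.50 ✓; ∠WZE = 103.4° ✓; |ZE| = 23.10 ✓; ∠ZES = 62.40° ✓; |ES| = 4.000 ✗.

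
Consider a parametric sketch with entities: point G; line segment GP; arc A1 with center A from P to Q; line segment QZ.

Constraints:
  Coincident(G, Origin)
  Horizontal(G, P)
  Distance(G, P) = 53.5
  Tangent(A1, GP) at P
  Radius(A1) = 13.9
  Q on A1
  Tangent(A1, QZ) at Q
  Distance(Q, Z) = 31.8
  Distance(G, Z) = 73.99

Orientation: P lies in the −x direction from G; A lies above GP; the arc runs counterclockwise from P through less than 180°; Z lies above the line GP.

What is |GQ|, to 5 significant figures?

45.912

G is at the origin; GP is horizontal with |GP| = 53.5 and P on the −x side, so P = (-53.500, 0.0000). Tangency of A1 to GP means the radius AP is perpendicular to GP, so A = P + (0, 13.9) = (-53.500, 13.900). Since AQ ⟂ QZ (tangency), |AZ| = √(13.9² + 31.8²) = 34.705 regardless of where Q sits on A1. So Z lies on both circle(G, 73.99) and circle(A, 34.705); the above-GP intersection is Z = (-55.855, 48.525). Q is the foot of the tangent from Z: Q = (-41.171, 20.319).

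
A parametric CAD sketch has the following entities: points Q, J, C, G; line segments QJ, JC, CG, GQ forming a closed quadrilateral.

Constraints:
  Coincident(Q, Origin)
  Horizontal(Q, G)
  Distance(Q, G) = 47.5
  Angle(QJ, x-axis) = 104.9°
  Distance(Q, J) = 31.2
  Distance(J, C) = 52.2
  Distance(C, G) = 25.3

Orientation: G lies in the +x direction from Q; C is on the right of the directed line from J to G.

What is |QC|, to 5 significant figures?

26.755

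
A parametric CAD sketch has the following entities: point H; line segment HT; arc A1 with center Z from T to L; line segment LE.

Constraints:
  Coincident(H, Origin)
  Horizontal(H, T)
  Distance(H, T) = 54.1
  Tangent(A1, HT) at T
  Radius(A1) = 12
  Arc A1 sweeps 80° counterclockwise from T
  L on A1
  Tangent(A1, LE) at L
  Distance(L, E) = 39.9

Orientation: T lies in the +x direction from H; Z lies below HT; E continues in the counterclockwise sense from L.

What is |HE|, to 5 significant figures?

60.593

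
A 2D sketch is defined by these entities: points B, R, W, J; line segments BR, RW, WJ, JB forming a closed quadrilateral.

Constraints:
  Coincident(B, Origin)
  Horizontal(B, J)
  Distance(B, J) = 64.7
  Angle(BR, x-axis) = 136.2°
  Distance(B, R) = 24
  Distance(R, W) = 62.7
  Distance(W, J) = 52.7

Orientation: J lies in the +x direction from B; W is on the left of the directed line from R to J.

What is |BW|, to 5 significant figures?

59.532

Checks: |RW| = 62.70 ✓; |WJ| = 52.70 ✓.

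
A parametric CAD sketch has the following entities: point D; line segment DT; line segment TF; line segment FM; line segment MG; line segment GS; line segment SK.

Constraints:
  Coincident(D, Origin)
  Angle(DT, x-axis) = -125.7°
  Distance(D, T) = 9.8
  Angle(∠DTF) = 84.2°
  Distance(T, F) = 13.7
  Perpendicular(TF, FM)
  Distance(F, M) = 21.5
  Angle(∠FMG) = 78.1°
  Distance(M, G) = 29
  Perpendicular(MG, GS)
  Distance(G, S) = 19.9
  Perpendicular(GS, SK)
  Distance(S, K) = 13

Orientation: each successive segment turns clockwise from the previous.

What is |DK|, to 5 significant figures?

11.082

MG ⟂ GS, so GS runs at -143.40°; with |GS| = 19.9, S = (-0.41861, -17.925). The perpendicularity gives SK at right angles to GS, so SK runs at 126.60°; with |SK| = 13.0, K = (-8.1695, -7.4879). Then |DK| = |K − D| = 11.082.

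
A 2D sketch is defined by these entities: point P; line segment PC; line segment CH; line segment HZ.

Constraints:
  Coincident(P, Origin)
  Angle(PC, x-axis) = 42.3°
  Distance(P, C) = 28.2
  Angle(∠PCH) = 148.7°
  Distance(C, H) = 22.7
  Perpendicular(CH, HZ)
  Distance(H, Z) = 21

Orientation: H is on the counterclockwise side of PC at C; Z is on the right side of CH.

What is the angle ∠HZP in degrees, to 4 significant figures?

52.70°

P is at the origin; PC runs at 42.3° with length 28.2, so C = 28.2·(cos 42.3°, sin 42.3°) = (20.86, 18.98). ∠PCH = 148.7°, so CH runs at 42.3° + (180° − 148.7°) = 73.60° from the x-axis; with |CH| = 22.7, H = C + 22.7·(cos 73.60°, sin 73.60°) = (27.27, 40.76). CH is perpendicular to HZ; with |HZ| = 21.0 on the right of CH, Z = H + 21.0·(0.9593, -0.2823) = (47.41, 34.83). Then cos ∠HZP = ZH·ZP / (|ZH||ZP|), giving 52.70°.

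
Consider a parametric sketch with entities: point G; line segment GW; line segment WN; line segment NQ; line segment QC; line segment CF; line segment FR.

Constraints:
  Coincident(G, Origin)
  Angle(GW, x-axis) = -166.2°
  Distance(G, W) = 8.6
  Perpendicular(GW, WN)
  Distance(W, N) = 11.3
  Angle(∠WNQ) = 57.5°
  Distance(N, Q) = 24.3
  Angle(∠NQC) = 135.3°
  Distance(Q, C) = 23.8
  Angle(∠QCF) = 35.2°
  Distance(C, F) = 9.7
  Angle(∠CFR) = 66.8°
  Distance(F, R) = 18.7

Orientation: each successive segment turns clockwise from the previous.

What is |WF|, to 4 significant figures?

26.19

G is at the origin; GW runs at -166.2° with length 8.6, so W = (-8.352, -2.051). The perpendicularity gives WN at right angles to GW, so WN runs at 103.8°; with |WN| = 11.3, N = (-11.05, 8.922). ∠WNQ = 57.5° gives NQ at -18.70° from the x-axis; with |NQ| = 24.3, Q = (11.97, 1.132). ∠NQC = 135.3° gives QC at -63.40° from the x-axis; with |QC| = 23.8, C = (22.63, -20.15). ∠QCF = 35.2° gives CF at 151.8° from the x-axis; with |CF| = 9.7, F = (14.08, -15.57). Then |WF| = |F − W| = 26.19.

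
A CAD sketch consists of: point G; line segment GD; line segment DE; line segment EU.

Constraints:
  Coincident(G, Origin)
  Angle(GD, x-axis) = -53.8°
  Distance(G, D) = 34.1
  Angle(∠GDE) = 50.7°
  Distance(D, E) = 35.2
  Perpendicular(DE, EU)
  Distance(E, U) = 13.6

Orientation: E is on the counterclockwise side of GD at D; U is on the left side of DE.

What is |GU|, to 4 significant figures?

18.67

G is at the origin; GD runs at -53.8° with length 34.1, so D = 34.1·(cos -53.8°, sin -53.8°) = (20.14, -27.52). ∠GDE = 50.7°, so DE runs at -53.8° + (180° − 50.7°) = 75.50° from the x-axis; with |DE| = 35.2, E = D + 35.2·(cos 75.50°, sin 75.50°) = (28.95, 6.561). DE ⟂ EU; with |EU| = 13.6 on the left of DE, U = E + 13.6·(-0.9681, 0.2504) = (15.79, 9.967). Then |GU| = |U − G| = 18.67.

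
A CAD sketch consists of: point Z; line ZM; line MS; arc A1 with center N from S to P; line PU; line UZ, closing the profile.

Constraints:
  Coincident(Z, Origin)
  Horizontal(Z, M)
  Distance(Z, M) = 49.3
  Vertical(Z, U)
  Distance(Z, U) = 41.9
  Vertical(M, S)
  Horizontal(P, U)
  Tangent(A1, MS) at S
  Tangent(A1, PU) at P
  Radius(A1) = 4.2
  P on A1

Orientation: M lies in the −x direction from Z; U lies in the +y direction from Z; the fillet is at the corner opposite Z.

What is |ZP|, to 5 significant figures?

61.560

Z is at the origin; Z and M share the same y with |ZM| = 49.3 and M on the −x side, so M = (-49.300, 0.0000). ZU is vertical with |ZU| = 41.9 and U on the +y side, so U = (0.0000, 41.900). The virtual corner opposite Z is at (-49.300, 41.900). Tangency of A1 to MS means the radius NS is perpendicular to MS and since A1 is tangent to PU there, NP ⟂ PU, with radius 4.2, so the center N sits 4.2 in from both sides at N = (-45.100, 37.700). That places the tangent points at S = (-49.300, 37.700) on MS and P = (-45.100, 41.900) on PU. Then |ZP| = |P − Z| = 61.560.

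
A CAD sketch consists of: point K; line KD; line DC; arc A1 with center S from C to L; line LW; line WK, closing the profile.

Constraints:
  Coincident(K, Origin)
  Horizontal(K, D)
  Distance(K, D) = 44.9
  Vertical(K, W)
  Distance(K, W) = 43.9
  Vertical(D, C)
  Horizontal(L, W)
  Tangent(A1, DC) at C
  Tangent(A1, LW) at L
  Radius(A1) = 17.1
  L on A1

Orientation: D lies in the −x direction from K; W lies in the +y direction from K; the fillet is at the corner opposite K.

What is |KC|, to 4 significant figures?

52.29

The virtual corner opposite K is at (-44.90, 43.90). A1 meets DC tangentially, so SC is at right angles to DC and tangency of A1 to LW means the radius SL is perpendicular to LW, with radius 17.1, so the center S sits 17.1 in from both sides at S = (-27.80, 26.80). That places the tangent points at C = (-44.90, 26.80) on DC and L = (-27.80, 43.90) on LW. Then |KC| = |C − K| = 52.29.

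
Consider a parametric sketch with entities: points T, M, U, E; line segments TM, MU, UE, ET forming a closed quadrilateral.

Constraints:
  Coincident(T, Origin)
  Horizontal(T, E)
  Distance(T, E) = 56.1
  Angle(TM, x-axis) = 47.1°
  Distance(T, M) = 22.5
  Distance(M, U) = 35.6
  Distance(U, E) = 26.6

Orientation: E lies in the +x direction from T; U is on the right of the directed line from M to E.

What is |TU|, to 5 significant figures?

36.385

Checks: |MU| = 35.60 ✓; |UE| = 26.60 ✓.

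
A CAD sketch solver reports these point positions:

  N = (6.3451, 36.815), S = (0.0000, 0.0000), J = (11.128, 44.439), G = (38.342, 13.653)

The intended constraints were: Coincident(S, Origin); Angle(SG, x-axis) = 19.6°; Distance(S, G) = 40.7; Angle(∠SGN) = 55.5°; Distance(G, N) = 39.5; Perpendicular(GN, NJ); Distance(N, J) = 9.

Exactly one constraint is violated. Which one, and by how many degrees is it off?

Perpendicular(GN, NJ) — off by 3.80°.

S = (0.00, 0.00) ✓; SG at 19.60° ✓; |SG| = 40.70 ✓; ∠SGN = 55.50° ✓; |GN| = 39.50 ✓; ∠(GN, NJ) = 86.20° ✗; |NJ| = 9.000 ✓.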